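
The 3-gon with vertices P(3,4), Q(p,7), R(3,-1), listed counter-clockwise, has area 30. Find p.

The doubled signed area Σ (x_i y_{i+1} − x_{i+1} y_i) is linear in p.
With p=0 it equals 15; the coefficient of p is -5 (from the two edges through Q).
So -5·p + 15 = 2·30 = 60 ⇒ p = -9.

-9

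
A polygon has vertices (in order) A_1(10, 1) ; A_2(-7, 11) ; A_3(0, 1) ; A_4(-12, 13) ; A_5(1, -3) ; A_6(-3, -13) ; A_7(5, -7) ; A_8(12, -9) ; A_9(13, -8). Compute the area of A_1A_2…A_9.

181

Apply the surveyor's formula: 2A = Σ (x_i·y_{i+1} − x_{i+1}·y_i), indices taken mod 9.
Σ = (117) + (-7) + (12) + (23) + (-22) + (86) + (39) + (21) + (93) = 362
Area = |Σ|/2 = 181.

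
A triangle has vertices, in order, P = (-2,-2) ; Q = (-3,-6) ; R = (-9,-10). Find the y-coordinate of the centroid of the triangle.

-6

Apply the shoelace formula. First the cross-terms c_i = x_i·y_{i+1} − x_{i+1}·y_i:
  6, -24, -2  ⇒  2A = -20, A = -10.
Then Σ (y_i + y_{i+1})·c_i = 360, so ȳ = 360 / (6·(-10)) = -6.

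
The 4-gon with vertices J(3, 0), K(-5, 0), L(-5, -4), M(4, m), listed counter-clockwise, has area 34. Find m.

The doubled signed area Σ (x_i y_{i+1} − x_{i+1} y_i) is linear in m.
With m=0 it equals 36; the coefficient of m is -8 (from the two edges through M).
So -8·m + 36 = 2·34 = 68 ⇒ m = -4.

-4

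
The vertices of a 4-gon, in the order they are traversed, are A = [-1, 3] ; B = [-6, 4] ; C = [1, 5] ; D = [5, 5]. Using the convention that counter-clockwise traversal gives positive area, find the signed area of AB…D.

-10

Apply the surveyor's formula: 2A = Σ (x_i·y_{i+1} − x_{i+1}·y_i), indices taken mod 4.
Cross-terms: 14, -34, -20, 20  ⇒  Σ = -20
Signed area = Σ/2 = -10 (negative ⇒ clockwise traversal).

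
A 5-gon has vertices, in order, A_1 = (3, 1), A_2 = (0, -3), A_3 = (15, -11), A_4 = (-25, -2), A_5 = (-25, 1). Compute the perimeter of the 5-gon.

94

|A_1A_2| = √((-3)² + (-4)²) = √25 = 5
|A_2A_3| = √((15)² + (-8)²) = √289 = 17
|A_3A_4| = √((-40)² + (9)²) = √1681 = 41
|A_4A_5| = √((0)² + (3)²) = √9 = 3
|A_5A_1| = √((28)² + (0)²) = √784 = 28
Perimeter = 5 + 17 + 41 + 3 + 28 = 94.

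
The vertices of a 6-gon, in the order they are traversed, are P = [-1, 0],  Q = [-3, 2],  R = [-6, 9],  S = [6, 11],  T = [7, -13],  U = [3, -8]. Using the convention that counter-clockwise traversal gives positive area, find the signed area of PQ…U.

-158.5

Apply the surveyor's formula: 2A = Σ (x_i·y_{i+1} − x_{i+1}·y_i), indices taken mod 6.
P→Q: (-1)(2) − (-3)(0) = -2
Q→R: (-3)(9) − (-6)(2) = -15
R→S: (-6)(11) − (6)(9) = -120
S→T: (6)(-13) − (7)(11) = -155
T→U: (7)(-8) − (3)(-13) = -17
U→P: (3)(0) − (-1)(-8) = -8
Σ = -317
Signed area = Σ/2 = -158.5 (negative ⇒ clockwise traversal).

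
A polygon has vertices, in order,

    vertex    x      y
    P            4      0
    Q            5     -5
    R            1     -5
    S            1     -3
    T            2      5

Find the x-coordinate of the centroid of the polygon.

Apply the shoelace (surveyor's) formula. First the cross-terms c_i = x_i·y_{i+1} − x_{i+1}·y_i:
  -20, -20, 2, 11, -20  ⇒  2A = -47, A = -23.5.
Then Σ (x_i + x_{i+1})·c_i = -383, so x̄ = -383 / (6·(-23.5)) = 383/141.

383/141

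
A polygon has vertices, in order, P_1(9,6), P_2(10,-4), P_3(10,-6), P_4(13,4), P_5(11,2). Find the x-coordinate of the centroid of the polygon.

Apply the shoelace formula. First the cross-terms c_i = x_i·y_{i+1} − x_{i+1}·y_i:
  -96, -20, 118, -18, 48  ⇒  2A = 32, A = 16.
Then Σ (x_i + x_{i+1})·c_i = 1018, so x̄ = 1018 / (6·16) = 509/48.

509/48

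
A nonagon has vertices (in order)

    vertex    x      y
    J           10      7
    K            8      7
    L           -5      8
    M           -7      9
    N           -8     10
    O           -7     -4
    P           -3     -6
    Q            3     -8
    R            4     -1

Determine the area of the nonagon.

J→K: (10)(7) − (8)(7) = 14
K→L: (8)(8) − (-5)(7) = 99
L→M: (-5)(9) − (-7)(8) = 11
M→N: (-7)(10) − (-8)(9) = 2
N→O: (-8)(-4) − (-7)(10) = 102
O→P: (-7)(-6) − (-3)(-4) = 30
P→Q: (-3)(-8) − (3)(-6) = 42
Q→R: (3)(-1) − (4)(-8) = 29
R→J: (4)(7) − (10)(-1) = 38
Σ = 367
Area = |Σ|/2 = 183.5.

183.5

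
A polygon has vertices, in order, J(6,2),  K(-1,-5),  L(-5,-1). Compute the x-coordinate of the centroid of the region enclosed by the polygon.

Apply the shoelace (surveyor's) formula. First the cross-terms c_i = x_i·y_{i+1} − x_{i+1}·y_i:
  -28, -24, -4  ⇒  2A = -56, A = -28.
Then Σ (x_i + x_{i+1})·c_i = 0, so x̄ = 0 / (6·(-28)) = 0.

0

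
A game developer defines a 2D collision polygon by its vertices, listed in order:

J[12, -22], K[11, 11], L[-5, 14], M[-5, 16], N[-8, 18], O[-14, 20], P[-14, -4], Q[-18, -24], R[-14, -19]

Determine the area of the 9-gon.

Σ = (374) + (209) + (-10) + (38) + (92) + (336) + (264) + (6) + (536) = 1845
Area = |Σ|/2 = 922.5.

922.5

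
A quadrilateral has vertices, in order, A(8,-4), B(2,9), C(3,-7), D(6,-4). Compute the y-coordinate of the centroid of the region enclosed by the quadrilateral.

-76/231

Apply the surveyor's formula. First the cross-terms c_i = x_i·y_{i+1} − x_{i+1}·y_i:
  80, -41, 30, 8  ⇒  2A = 77, A = 38.5.
Then Σ (y_i + y_{i+1})·c_i = -76, so ȳ = -76 / (6·38.5) = -76/231.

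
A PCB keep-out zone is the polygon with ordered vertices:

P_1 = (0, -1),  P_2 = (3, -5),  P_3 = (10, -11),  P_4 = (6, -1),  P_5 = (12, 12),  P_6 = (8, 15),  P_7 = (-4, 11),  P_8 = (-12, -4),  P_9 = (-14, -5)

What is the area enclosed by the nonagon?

Apply the shoelace (surveyor's) formula: 2A = Σ (x_i·y_{i+1} − x_{i+1}·y_i), indices taken mod 9.
Σ = (3) + (17) + (56) + (84) + (84) + (148) + (148) + (4) + (14) = 558
Area = |Σ|/2 = 279.

279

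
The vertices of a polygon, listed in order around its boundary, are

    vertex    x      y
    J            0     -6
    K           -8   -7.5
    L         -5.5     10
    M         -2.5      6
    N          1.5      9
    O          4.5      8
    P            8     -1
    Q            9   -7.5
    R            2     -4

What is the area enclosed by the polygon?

194.875

Cross-terms: -48, -121.25, -8, -31.5, -28.5, -68.5, -51, -21, -12  ⇒  Σ = -389.75
Area = |Σ|/2 = 194.875.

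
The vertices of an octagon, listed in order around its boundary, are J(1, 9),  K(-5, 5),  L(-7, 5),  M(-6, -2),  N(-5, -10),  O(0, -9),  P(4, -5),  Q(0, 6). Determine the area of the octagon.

126.5

J→K: (1)(5) − (-5)(9) = 50
K→L: (-5)(5) − (-7)(5) = 10
L→M: (-7)(-2) − (-6)(5) = 44
M→N: (-6)(-10) − (-5)(-2) = 50
N→O: (-5)(-9) − (0)(-10) = 45
O→P: (0)(-5) − (4)(-9) = 36
P→Q: (4)(6) − (0)(-5) = 24
Q→J: (0)(9) − (1)(6) = -6
Σ = 253
Area = |Σ|/2 = 126.5.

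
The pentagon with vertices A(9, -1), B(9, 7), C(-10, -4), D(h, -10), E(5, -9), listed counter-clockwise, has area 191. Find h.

The doubled signed area Σ (x_i y_{i+1} − x_{i+1} y_i) is linear in h.
With h=0 it equals 332; the coefficient of h is -5 (from the two edges through D).
So -5·h + 332 = 2·191 = 382 ⇒ h = -10.

-10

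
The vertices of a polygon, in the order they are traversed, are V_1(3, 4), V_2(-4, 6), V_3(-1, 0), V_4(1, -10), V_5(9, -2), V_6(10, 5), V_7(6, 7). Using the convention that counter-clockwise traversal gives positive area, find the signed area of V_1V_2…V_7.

Σ = (34) + (6) + (10) + (88) + (65) + (40) + (3) = 246
Signed area = Σ/2 = 123 (positive ⇒ counter-clockwise traversal).

123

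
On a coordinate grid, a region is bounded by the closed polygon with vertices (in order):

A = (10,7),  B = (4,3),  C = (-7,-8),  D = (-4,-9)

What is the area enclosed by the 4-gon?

Apply the shoelace formula: 2A = Σ (x_i·y_{i+1} − x_{i+1}·y_i), indices taken mod 4.
Σ = (2) + (-11) + (31) + (62) = 84
Area = |Σ|/2 = 42.

42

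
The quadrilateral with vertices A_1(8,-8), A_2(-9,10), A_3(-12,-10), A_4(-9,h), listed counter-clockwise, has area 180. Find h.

-8

Write out the shoelace sum; only the two edges meeting at A_4 involve h:
2·Area = [((-12)·h − (-9)·(-10)) + ((-9)·(-8) − 8·h)] + 218
       = -20·h + 200 = 360
⇒ h = -8.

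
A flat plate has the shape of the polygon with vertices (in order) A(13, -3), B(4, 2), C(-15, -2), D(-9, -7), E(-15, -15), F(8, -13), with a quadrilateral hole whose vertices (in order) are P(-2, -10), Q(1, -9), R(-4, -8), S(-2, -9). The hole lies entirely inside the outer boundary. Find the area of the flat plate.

Outer boundary:
Apply the shoelace (surveyor's) formula: 2A = Σ (x_i·y_{i+1} − x_{i+1}·y_i), indices taken mod 6.
Cross-terms: 38, 22, 87, 30, 315, 145  ⇒  Σ = 637
Area = |Σ|/2 = 318.5.
Hole:
Σ = (28) + (-44) + (20) + (2) = 6
Area = |Σ|/2 = 3.
Net area = 318.5 − 3 = 315.5.

315.5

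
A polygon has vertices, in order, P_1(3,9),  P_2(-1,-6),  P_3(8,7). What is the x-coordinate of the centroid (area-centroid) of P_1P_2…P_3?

10/3

Apply the shoelace formula. First the cross-terms c_i = x_i·y_{i+1} − x_{i+1}·y_i:
  -9, 41, 51  ⇒  2A = 83, A = 41.5.
Then Σ (x_i + x_{i+1})·c_i = 830, so x̄ = 830 / (6·41.5) = 10/3.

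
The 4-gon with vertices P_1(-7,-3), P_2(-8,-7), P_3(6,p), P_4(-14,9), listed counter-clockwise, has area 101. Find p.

-4

The doubled signed area Σ (x_i y_{i+1} − x_{i+1} y_i) is linear in p.
With p=0 it equals 226; the coefficient of p is 6 (from the two edges through P_3).
So 6·p + 226 = 2·101 = 202 ⇒ p = -4.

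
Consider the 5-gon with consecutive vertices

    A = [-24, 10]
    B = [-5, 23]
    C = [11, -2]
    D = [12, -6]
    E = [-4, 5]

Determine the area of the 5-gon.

335.5

Apply Gauss's area formula: 2A = Σ (x_i·y_{i+1} − x_{i+1}·y_i), indices taken mod 5.
Σ = (-502) + (-243) + (-42) + (36) + (80) = -671
Area = |Σ|/2 = 335.5.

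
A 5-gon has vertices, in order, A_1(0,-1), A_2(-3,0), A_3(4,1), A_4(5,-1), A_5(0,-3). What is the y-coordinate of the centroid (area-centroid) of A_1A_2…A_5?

-2/3

Apply the surveyor's formula. First the cross-terms c_i = x_i·y_{i+1} − x_{i+1}·y_i:
  -3, -3, -9, -15, 0  ⇒  2A = -30, A = -15.
Then Σ (y_i + y_{i+1})·c_i = 60, so ȳ = 60 / (6·(-15)) = -2/3.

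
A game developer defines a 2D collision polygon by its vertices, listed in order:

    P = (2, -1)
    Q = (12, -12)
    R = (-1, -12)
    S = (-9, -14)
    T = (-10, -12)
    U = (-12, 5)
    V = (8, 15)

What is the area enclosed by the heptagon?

373

Apply Gauss's area formula: 2A = Σ (x_i·y_{i+1} − x_{i+1}·y_i), indices taken mod 7.
Σ = (-12) + (-156) + (-94) + (-32) + (-194) + (-220) + (-38) = -746
Area = |Σ|/2 = 373.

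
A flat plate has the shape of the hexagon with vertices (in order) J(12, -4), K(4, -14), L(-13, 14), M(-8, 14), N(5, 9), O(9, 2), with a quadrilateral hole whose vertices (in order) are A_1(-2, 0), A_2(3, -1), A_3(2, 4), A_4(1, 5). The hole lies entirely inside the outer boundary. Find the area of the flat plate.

294.5

Outer boundary:
J→K: (12)(-14) − (4)(-4) = -152
K→L: (4)(14) − (-13)(-14) = -126
L→M: (-13)(14) − (-8)(14) = -70
M→N: (-8)(9) − (5)(14) = -142
N→O: (5)(2) − (9)(9) = -71
O→J: (9)(-4) − (12)(2) = -60
Σ = -621
Area = |Σ|/2 = 310.5.
Hole:
Apply Gauss's area formula: 2A = Σ (x_i·y_{i+1} − x_{i+1}·y_i), indices taken mod 4.
Σ = (2) + (14) + (6) + (10) = 32
Area = |Σ|/2 = 16.
Net area = 310.5 − 16 = 294.5.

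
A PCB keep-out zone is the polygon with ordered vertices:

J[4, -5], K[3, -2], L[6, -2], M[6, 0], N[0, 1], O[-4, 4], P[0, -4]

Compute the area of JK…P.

Cross-terms: 7, 6, 12, 6, 4, 16, 16  ⇒  Σ = 67
Area = |Σ|/2 = 33.5.

33.5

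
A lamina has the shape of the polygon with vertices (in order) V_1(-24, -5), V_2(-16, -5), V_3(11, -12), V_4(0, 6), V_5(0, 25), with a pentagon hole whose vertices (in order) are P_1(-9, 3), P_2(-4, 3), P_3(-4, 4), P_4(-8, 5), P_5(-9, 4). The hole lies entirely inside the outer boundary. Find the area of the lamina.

Outer boundary:
Cross-terms: 40, 247, 66, 0, 600  ⇒  Σ = 953
Area = |Σ|/2 = 476.5.
Hole:
Apply the shoelace (surveyor's) formula: 2A = Σ (x_i·y_{i+1} − x_{i+1}·y_i), indices taken mod 5.
Cross-terms: -15, -4, 12, 13, 9  ⇒  Σ = 15
Area = |Σ|/2 = 7.5.
Net area = 476.5 − 7.5 = 469.

469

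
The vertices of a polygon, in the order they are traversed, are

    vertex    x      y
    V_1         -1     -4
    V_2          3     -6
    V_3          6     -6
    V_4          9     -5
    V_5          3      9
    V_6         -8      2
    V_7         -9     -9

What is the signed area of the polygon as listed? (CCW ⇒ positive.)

Apply the shoelace (surveyor's) formula: 2A = Σ (x_i·y_{i+1} − x_{i+1}·y_i), indices taken mod 7.
Σ = (18) + (18) + (24) + (96) + (78) + (90) + (27) = 351
Signed area = Σ/2 = 175.5 (positive ⇒ counter-clockwise traversal).

175.5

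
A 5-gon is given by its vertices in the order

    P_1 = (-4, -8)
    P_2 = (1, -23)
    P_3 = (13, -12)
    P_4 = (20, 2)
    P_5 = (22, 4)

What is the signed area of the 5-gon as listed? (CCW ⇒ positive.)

264.5

Cross-terms: 100, 287, 266, 36, -160  ⇒  Σ = 529
Signed area = Σ/2 = 264.5 (positive ⇒ counter-clockwise traversal).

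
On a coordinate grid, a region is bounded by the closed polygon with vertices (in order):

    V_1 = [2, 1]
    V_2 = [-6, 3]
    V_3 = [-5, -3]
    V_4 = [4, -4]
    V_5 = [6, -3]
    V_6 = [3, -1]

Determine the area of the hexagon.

48.5

Apply Gauss's area formula: 2A = Σ (x_i·y_{i+1} − x_{i+1}·y_i), indices taken mod 6.
Cross-terms: 12, 33, 32, 12, 3, 5  ⇒  Σ = 97
Area = |Σ|/2 = 48.5.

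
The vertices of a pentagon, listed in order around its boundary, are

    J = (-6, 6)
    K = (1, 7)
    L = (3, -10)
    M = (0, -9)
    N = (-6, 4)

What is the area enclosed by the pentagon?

Apply the shoelace formula: 2A = Σ (x_i·y_{i+1} − x_{i+1}·y_i), indices taken mod 5.
J→K: (-6)(7) − (1)(6) = -48
K→L: (1)(-10) − (3)(7) = -31
L→M: (3)(-9) − (0)(-10) = -27
M→N: (0)(4) − (-6)(-9) = -54
N→J: (-6)(6) − (-6)(4) = -12
Σ = -172
Area = |Σ|/2 = 86.

86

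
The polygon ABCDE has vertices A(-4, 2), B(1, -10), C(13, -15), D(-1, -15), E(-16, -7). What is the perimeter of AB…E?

|AB| = √((5)² + (-12)²) = √169 = 13
|BC| = √((12)² + (-5)²) = √169 = 13
|CD| = √((-14)² + (0)²) = √196 = 14
|DE| = √((-15)² + (8)²) = √289 = 17
|EA| = √((12)² + (9)²) = √225 = 15
Perimeter = 13 + 13 + 14 + 17 + 15 = 72.

72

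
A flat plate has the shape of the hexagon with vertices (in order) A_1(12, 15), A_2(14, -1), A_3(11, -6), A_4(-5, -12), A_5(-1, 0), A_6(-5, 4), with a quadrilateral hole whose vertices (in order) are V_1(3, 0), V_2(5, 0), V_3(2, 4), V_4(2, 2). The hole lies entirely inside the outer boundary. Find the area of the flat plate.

Outer boundary:
Apply the surveyor's formula: 2A = Σ (x_i·y_{i+1} − x_{i+1}·y_i), indices taken mod 6.
A_1→A_2: (12)(-1) − (14)(15) = -222
A_2→A_3: (14)(-6) − (11)(-1) = -73
A_3→A_4: (11)(-12) − (-5)(-6) = -162
A_4→A_5: (-5)(0) − (-1)(-12) = -12
A_5→A_6: (-1)(4) − (-5)(0) = -4
A_6→A_1: (-5)(15) − (12)(4) = -123
Σ = -596
Area = |Σ|/2 = 298.
Hole:
Σ = (0) + (20) + (-4) + (-6) = 10
Area = |Σ|/2 = 5.
Net area = 298 − 5 = 293.

293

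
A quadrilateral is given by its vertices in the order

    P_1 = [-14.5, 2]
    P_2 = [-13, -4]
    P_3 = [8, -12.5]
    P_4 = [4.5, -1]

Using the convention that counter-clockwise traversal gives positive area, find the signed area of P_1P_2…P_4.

160.625

Cross-terms: 84, 194.5, 48.25, -5.5  ⇒  Σ = 321.25
Signed area = Σ/2 = 160.625 (positive ⇒ counter-clockwise traversal).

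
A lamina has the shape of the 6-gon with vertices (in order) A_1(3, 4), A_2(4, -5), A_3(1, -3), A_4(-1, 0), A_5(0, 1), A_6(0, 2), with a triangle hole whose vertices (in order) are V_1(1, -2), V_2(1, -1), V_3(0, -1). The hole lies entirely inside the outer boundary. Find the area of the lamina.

23.5

Outer boundary:
Apply the surveyor's formula: 2A = Σ (x_i·y_{i+1} − x_{i+1}·y_i), indices taken mod 6.
A_1→A_2: (3)(-5) − (4)(4) = -31
A_2→A_3: (4)(-3) − (1)(-5) = -7
A_3→A_4: (1)(0) − (-1)(-3) = -3
A_4→A_5: (-1)(1) − (0)(0) = -1
A_5→A_6: (0)(2) − (0)(1) = 0
A_6→A_1: (0)(4) − (3)(2) = -6
Σ = -48
Area = |Σ|/2 = 24.
Hole:
Apply the shoelace formula: 2A = Σ (x_i·y_{i+1} − x_{i+1}·y_i), indices taken mod 3.
Σ = (1) + (-1) + (1) = 1
Area = |Σ|/2 = 0.5.
Net area = 24 − 0.5 = 23.5.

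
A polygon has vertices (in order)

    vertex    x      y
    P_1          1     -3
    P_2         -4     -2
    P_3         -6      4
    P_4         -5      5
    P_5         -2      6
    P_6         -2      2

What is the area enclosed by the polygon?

30

Cross-terms: -14, -28, -10, -20, 8, 4  ⇒  Σ = -60
Area = |Σ|/2 = 30.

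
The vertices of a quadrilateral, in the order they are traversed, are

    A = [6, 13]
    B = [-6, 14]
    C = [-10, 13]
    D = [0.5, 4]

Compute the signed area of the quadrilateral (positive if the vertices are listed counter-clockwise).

80

Apply the shoelace formula: 2A = Σ (x_i·y_{i+1} − x_{i+1}·y_i), indices taken mod 4.
Cross-terms: 162, 62, -46.5, -17.5  ⇒  Σ = 160
Signed area = Σ/2 = 80 (positive ⇒ counter-clockwise traversal).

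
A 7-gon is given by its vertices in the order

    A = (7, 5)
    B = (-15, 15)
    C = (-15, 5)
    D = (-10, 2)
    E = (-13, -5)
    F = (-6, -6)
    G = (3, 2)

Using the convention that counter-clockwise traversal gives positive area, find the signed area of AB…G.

240.5

A→B: (7)(15) − (-15)(5) = 180
B→C: (-15)(5) − (-15)(15) = 150
C→D: (-15)(2) − (-10)(5) = 20
D→E: (-10)(-5) − (-13)(2) = 76
E→F: (-13)(-6) − (-6)(-5) = 48
F→G: (-6)(2) − (3)(-6) = 6
G→A: (3)(5) − (7)(2) = 1
Σ = 481
Signed area = Σ/2 = 240.5 (positive ⇒ counter-clockwise traversal).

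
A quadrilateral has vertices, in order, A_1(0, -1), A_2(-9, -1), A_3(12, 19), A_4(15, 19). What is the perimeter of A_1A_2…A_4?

66

|A_1A_2| = √((-9)² + (0)²) = √81 = 9
|A_2A_3| = √((21)² + (20)²) = √841 = 29
|A_3A_4| = √((3)² + (0)²) = √9 = 3
|A_4A_1| = √((-15)² + (-20)²) = √625 = 25
Perimeter = 9 + 29 + 3 + 25 = 66.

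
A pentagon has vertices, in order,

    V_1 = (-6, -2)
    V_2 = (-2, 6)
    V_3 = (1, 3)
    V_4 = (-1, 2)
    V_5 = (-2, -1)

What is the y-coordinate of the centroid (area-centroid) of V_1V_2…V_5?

58/33

Apply Gauss's area formula. First the cross-terms c_i = x_i·y_{i+1} − x_{i+1}·y_i:
  -40, -12, 5, 5, -2  ⇒  2A = -44, A = -22.
Then Σ (y_i + y_{i+1})·c_i = -232, so ȳ = -232 / (6·(-22)) = 58/33.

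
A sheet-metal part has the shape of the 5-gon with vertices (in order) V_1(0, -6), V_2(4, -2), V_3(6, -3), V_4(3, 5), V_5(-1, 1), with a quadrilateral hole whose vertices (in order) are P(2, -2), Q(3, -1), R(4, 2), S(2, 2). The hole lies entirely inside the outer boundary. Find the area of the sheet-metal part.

33.5

Outer boundary:
Cross-terms: 24, 0, 39, 8, 6  ⇒  Σ = 77
Area = |Σ|/2 = 38.5.
Hole:
Apply the surveyor's formula: 2A = Σ (x_i·y_{i+1} − x_{i+1}·y_i), indices taken mod 4.
Σ = (4) + (10) + (4) + (-8) = 10
Area = |Σ|/2 = 5.
Net area = 38.5 − 5 = 33.5.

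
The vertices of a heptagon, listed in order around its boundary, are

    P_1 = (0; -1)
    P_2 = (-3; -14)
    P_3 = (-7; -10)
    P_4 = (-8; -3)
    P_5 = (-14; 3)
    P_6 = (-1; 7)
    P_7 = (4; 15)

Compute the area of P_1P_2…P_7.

169

Apply Gauss's area formula: 2A = Σ (x_i·y_{i+1} − x_{i+1}·y_i), indices taken mod 7.
P_1→P_2: (0)(-14) − (-3)(-1) = -3
P_2→P_3: (-3)(-10) − (-7)(-14) = -68
P_3→P_4: (-7)(-3) − (-8)(-10) = -59
P_4→P_5: (-8)(3) − (-14)(-3) = -66
P_5→P_6: (-14)(7) − (-1)(3) = -95
P_6→P_7: (-1)(15) − (4)(7) = -43
P_7→P_1: (4)(-1) − (0)(15) = -4
Σ = -338
Area = |Σ|/2 = 169.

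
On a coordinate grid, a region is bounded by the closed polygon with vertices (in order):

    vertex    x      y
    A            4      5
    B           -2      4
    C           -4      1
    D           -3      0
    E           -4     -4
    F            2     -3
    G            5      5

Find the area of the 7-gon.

52.5

Σ = (26) + (14) + (3) + (12) + (20) + (25) + (5) = 105
Area = |Σ|/2 = 52.5.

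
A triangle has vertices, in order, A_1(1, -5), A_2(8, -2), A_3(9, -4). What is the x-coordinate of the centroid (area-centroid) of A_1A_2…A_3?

6

Apply the surveyor's formula. First the cross-terms c_i = x_i·y_{i+1} − x_{i+1}·y_i:
  38, -14, -41  ⇒  2A = -17, A = -8.5.
Then Σ (x_i + x_{i+1})·c_i = -306, so x̄ = -306 / (6·(-8.5)) = 6.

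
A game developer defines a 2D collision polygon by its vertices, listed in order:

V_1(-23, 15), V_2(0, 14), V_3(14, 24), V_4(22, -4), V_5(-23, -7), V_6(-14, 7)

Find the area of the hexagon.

Cross-terms: -322, -196, -584, -246, -259, -49  ⇒  Σ = -1656
Area = |Σ|/2 = 828.

828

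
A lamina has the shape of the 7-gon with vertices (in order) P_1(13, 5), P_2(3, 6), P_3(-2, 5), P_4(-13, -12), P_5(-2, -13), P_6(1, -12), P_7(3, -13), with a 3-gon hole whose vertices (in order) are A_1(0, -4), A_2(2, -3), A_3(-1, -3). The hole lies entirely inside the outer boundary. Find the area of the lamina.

Outer boundary:
Σ = (63) + (27) + (89) + (145) + (37) + (23) + (184) = 568
Area = |Σ|/2 = 284.
Hole:
Apply the surveyor's formula: 2A = Σ (x_i·y_{i+1} − x_{i+1}·y_i), indices taken mod 3.
Σ = (8) + (-9) + (4) = 3
Area = |Σ|/2 = 1.5.
Net area = 284 − 1.5 = 282.5.

282.5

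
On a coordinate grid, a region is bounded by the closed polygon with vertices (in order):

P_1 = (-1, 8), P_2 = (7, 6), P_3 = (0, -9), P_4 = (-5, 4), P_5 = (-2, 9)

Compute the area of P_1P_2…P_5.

107

Σ = (-62) + (-63) + (-45) + (-37) + (-7) = -214
Area = |Σ|/2 = 107.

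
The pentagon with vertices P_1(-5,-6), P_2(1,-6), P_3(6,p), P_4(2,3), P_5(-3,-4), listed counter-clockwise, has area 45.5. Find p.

-2

Write out the shoelace sum; only the two edges meeting at P_3 involve p:
2·Area = [(1·p − 6·(-6)) + (6·3 − 2·p)] + 35
       = -1·p + 89 = 91
⇒ p = -2.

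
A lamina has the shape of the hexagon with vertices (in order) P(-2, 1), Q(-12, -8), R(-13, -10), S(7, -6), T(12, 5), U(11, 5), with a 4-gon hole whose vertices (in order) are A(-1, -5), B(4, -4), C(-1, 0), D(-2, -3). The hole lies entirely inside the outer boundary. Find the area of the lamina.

147.5

Outer boundary:
Apply the surveyor's formula: 2A = Σ (x_i·y_{i+1} − x_{i+1}·y_i), indices taken mod 6.
Σ = (28) + (16) + (148) + (107) + (5) + (21) = 325
Area = |Σ|/2 = 162.5.
Hole:
Apply the shoelace formula: 2A = Σ (x_i·y_{i+1} − x_{i+1}·y_i), indices taken mod 4.
A→B: (-1)(-4) − (4)(-5) = 24
B→C: (4)(0) − (-1)(-4) = -4
C→D: (-1)(-3) − (-2)(0) = 3
D→A: (-2)(-5) − (-1)(-3) = 7
Σ = 30
Area = |Σ|/2 = 15.
Net area = 162.5 − 15 = 147.5.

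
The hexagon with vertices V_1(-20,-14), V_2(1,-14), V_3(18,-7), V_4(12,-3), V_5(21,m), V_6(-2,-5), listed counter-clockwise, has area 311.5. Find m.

The doubled signed area Σ (x_i y_{i+1} − x_{i+1} y_i) is linear in m.
With m=0 it equals 455; the coefficient of m is 14 (from the two edges through V_5).
So 14·m + 455 = 2·311.5 = 623 ⇒ m = 12.

12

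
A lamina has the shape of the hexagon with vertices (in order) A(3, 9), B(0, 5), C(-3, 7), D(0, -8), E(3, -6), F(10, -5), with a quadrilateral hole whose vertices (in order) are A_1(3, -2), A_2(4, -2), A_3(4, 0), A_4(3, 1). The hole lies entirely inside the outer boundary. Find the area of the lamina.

Outer boundary:
Σ = (15) + (15) + (24) + (24) + (45) + (105) = 228
Area = |Σ|/2 = 114.
Hole:
Cross-terms: 2, 8, 4, -9  ⇒  Σ = 5
Area = |Σ|/2 = 2.5.
Net area = 114 − 2.5 = 111.5.

111.5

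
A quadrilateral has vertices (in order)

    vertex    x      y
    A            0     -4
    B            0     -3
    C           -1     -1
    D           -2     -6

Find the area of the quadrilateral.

4.5

Apply the shoelace formula: 2A = Σ (x_i·y_{i+1} − x_{i+1}·y_i), indices taken mod 4.
Σ = (0) + (-3) + (4) + (8) = 9
Area = |Σ|/2 = 4.5.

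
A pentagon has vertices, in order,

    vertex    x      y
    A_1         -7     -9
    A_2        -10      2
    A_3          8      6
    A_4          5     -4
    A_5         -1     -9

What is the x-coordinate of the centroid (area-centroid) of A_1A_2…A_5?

Apply Gauss's area formula. First the cross-terms c_i = x_i·y_{i+1} − x_{i+1}·y_i:
  -104, -76, -62, -49, -54  ⇒  2A = -345, A = -172.5.
Then Σ (x_i + x_{i+1})·c_i = 1350, so x̄ = 1350 / (6·(-172.5)) = -30/23.

-30/23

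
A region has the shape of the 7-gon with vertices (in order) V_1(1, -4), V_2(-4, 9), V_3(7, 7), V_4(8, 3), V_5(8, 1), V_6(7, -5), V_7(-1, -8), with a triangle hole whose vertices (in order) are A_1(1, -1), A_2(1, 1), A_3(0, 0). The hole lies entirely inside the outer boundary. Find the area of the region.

121.5

Outer boundary:
Apply the surveyor's formula: 2A = Σ (x_i·y_{i+1} − x_{i+1}·y_i), indices taken mod 7.
Cross-terms: -7, -91, -35, -16, -47, -61, 12  ⇒  Σ = -245
Area = |Σ|/2 = 122.5.
Hole:
Apply Gauss's area formula: 2A = Σ (x_i·y_{i+1} − x_{i+1}·y_i), indices taken mod 3.
Σ = (2) + (0) + (0) = 2
Area = |Σ|/2 = 1.
Net area = 122.5 − 1 = 121.5.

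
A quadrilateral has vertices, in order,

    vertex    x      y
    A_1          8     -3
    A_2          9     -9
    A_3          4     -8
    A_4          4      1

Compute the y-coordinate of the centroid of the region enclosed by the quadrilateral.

Apply the shoelace formula. First the cross-terms c_i = x_i·y_{i+1} − x_{i+1}·y_i:
  -45, -36, 36, -20  ⇒  2A = -65, A = -32.5.
Then Σ (y_i + y_{i+1})·c_i = 940, so ȳ = 940 / (6·(-32.5)) = -188/39.

-188/39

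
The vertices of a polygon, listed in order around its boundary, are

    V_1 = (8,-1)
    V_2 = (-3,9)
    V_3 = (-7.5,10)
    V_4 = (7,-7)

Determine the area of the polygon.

Σ = (69) + (37.5) + (-17.5) + (49) = 138
Area = |Σ|/2 = 69.

69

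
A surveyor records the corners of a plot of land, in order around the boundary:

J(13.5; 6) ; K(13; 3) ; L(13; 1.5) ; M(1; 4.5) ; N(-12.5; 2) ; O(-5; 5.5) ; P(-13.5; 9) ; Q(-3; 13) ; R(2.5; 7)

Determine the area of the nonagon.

126.375

Σ = (-37.5) + (-19.5) + (57) + (58.25) + (-58.75) + (29.25) + (-148.5) + (-53.5) + (-79.5) = -252.75
Area = |Σ|/2 = 126.375.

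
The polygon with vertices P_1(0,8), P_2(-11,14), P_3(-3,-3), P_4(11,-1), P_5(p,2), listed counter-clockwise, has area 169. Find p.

13

The doubled signed area Σ (x_i y_{i+1} − x_{i+1} y_i) is linear in p.
With p=0 it equals 221; the coefficient of p is 9 (from the two edges through P_5).
So 9·p + 221 = 2·169 = 338 ⇒ p = 13.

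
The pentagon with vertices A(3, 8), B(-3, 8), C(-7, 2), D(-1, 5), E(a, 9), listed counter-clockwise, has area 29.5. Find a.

The doubled signed area Σ (x_i y_{i+1} − x_{i+1} y_i) is linear in a.
With a=0 it equals 29; the coefficient of a is 3 (from the two edges through E).
So 3·a + 29 = 2·29.5 = 59 ⇒ a = 10.

10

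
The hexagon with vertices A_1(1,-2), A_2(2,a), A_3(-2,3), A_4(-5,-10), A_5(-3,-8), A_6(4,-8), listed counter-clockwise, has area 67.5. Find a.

8

Write out the shoelace sum; only the two edges meeting at A_2 involve a:
2·Area = [(1·a − 2·(-2)) + (2·3 − (-2)·a)] + 101
       = 3·a + 111 = 135
⇒ a = 8.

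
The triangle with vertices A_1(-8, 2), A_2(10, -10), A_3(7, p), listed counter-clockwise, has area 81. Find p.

1

The doubled signed area Σ (x_i y_{i+1} − x_{i+1} y_i) is linear in p.
With p=0 it equals 144; the coefficient of p is 18 (from the two edges through A_3).
So 18·p + 144 = 2·81 = 162 ⇒ p = 1.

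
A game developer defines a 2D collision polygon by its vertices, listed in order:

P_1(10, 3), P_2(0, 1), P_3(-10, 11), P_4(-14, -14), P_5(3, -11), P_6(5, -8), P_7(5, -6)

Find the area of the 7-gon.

Σ = (10) + (10) + (294) + (196) + (31) + (10) + (75) = 626
Area = |Σ|/2 = 313.

313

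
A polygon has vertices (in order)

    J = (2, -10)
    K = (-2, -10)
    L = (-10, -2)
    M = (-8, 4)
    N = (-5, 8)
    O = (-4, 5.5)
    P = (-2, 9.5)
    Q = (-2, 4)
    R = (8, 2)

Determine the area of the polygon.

183.75

Apply the shoelace (surveyor's) formula: 2A = Σ (x_i·y_{i+1} − x_{i+1}·y_i), indices taken mod 9.
J→K: (2)(-10) − (-2)(-10) = -40
K→L: (-2)(-2) − (-10)(-10) = -96
L→M: (-10)(4) − (-8)(-2) = -56
M→N: (-8)(8) − (-5)(4) = -44
N→O: (-5)(5.5) − (-4)(8) = 4.5
O→P: (-4)(9.5) − (-2)(5.5) = -27
P→Q: (-2)(4) − (-2)(9.5) = 11
Q→R: (-2)(2) − (8)(4) = -36
R→J: (8)(-10) − (2)(2) = -84
Σ = -367.5
Area = |Σ|/2 = 183.75.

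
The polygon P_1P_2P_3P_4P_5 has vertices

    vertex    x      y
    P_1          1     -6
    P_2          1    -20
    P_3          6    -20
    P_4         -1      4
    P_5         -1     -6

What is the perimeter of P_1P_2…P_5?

56

|P_1P_2| = √((0)² + (-14)²) = √196 = 14
|P_2P_3| = √((5)² + (0)²) = √25 = 5
|P_3P_4| = √((-7)² + (24)²) = √625 = 25
|P_4P_5| = √((0)² + (-10)²) = √100 = 10
|P_5P_1| = √((2)² + (0)²) = √4 = 2
Perimeter = 14 + 5 + 25 + 10 + 2 = 56.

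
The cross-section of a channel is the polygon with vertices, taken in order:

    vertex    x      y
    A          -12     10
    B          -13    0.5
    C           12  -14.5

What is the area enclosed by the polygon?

126.25

Apply the shoelace formula: 2A = Σ (x_i·y_{i+1} − x_{i+1}·y_i), indices taken mod 3.
A→B: (-12)(0.5) − (-13)(10) = 124
B→C: (-13)(-14.5) − (12)(0.5) = 182.5
C→A: (12)(10) − (-12)(-14.5) = -54
Σ = 252.5
Area = |Σ|/2 = 126.25.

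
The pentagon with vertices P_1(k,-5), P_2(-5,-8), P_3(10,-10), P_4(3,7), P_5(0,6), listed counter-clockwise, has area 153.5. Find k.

The doubled signed area Σ (x_i y_{i+1} − x_{i+1} y_i) is linear in k.
With k=0 it equals 223; the coefficient of k is -14 (from the two edges through P_1).
So -14·k + 223 = 2·153.5 = 307 ⇒ k = -6.

-6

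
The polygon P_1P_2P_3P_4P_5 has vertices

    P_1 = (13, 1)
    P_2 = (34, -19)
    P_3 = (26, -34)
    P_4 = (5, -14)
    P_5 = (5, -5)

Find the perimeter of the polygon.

94

|P_1P_2| = √((21)² + (-20)²) = √841 = 29
|P_2P_3| = √((-8)² + (-15)²) = √289 = 17
|P_3P_4| = √((-21)² + (20)²) = √841 = 29
|P_4P_5| = √((0)² + (9)²) = √81 = 9
|P_5P_1| = √((8)² + (6)²) = √100 = 10
Perimeter = 29 + 17 + 29 + 9 + 10 = 94.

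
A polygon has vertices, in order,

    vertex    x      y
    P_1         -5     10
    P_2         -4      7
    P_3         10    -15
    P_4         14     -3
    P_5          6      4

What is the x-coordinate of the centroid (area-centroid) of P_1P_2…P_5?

Apply the shoelace (surveyor's) formula. First the cross-terms c_i = x_i·y_{i+1} − x_{i+1}·y_i:
  5, -10, 180, 74, 80  ⇒  2A = 329, A = 164.5.
Then Σ (x_i + x_{i+1})·c_i = 5775, so x̄ = 5775 / (6·164.5) = 275/47.

275/47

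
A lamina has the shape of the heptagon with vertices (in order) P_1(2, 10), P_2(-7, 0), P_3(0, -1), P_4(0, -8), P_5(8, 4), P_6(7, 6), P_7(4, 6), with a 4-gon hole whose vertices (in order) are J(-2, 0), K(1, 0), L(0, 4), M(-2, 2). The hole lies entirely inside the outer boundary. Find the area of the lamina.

Outer boundary:
Cross-terms: 70, 7, 0, 64, 20, 18, 28  ⇒  Σ = 207
Area = |Σ|/2 = 103.5.
Hole:
Apply the shoelace formula: 2A = Σ (x_i·y_{i+1} − x_{i+1}·y_i), indices taken mod 4.
Σ = (0) + (4) + (8) + (4) = 16
Area = |Σ|/2 = 8.
Net area = 103.5 − 8 = 95.5.

95.5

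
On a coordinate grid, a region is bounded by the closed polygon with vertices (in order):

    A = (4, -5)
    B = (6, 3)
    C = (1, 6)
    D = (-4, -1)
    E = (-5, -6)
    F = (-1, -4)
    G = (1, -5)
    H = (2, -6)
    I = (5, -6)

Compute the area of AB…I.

80.5

Apply the shoelace formula: 2A = Σ (x_i·y_{i+1} − x_{i+1}·y_i), indices taken mod 9.
Σ = (42) + (33) + (23) + (19) + (14) + (9) + (4) + (18) + (-1) = 161
Area = |Σ|/2 = 80.5.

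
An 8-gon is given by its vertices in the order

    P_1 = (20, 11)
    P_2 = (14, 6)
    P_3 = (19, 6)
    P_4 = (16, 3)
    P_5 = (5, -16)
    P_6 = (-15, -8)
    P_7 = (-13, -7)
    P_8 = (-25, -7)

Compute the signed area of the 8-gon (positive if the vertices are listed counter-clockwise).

Σ = (-34) + (-30) + (-39) + (-271) + (-280) + (1) + (-84) + (-135) = -872
Signed area = Σ/2 = -436 (negative ⇒ clockwise traversal).

-436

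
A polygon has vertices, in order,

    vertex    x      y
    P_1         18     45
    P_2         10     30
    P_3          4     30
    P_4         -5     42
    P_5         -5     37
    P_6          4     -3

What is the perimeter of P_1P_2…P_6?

134

|P_1P_2| = √((-8)² + (-15)²) = √289 = 17
|P_2P_3| = √((-6)² + (0)²) = √36 = 6
|P_3P_4| = √((-9)² + (12)²) = √225 = 15
|P_4P_5| = √((0)² + (-5)²) = √25 = 5
|P_5P_6| = √((9)² + (-40)²) = √1681 = 41
|P_6P_1| = √((14)² + (48)²) = √2500 = 50
Perimeter = 17 + 6 + 15 + 5 + 41 + 50 = 134.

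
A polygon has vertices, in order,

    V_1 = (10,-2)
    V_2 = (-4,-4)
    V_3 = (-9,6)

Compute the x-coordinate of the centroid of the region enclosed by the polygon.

-1

Apply the surveyor's formula. First the cross-terms c_i = x_i·y_{i+1} − x_{i+1}·y_i:
  -48, -60, -42  ⇒  2A = -150, A = -75.
Then Σ (x_i + x_{i+1})·c_i = 450, so x̄ = 450 / (6·(-75)) = -1.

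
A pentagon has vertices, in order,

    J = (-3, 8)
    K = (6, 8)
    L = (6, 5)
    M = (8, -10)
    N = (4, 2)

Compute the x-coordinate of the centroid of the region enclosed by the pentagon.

187/48

Apply the shoelace formula. First the cross-terms c_i = x_i·y_{i+1} − x_{i+1}·y_i:
  -72, -18, -100, 56, 38  ⇒  2A = -96, A = -48.
Then Σ (x_i + x_{i+1})·c_i = -1122, so x̄ = -1122 / (6·(-48)) = 187/48.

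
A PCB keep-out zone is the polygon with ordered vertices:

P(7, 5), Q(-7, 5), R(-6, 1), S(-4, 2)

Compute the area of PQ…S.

Apply the shoelace formula: 2A = Σ (x_i·y_{i+1} − x_{i+1}·y_i), indices taken mod 4.
Cross-terms: 70, 23, -8, -34  ⇒  Σ = 51
Area = |Σ|/2 = 25.5.

25.5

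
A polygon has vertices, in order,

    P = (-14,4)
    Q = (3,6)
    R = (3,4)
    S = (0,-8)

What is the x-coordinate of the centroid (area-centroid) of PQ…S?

Apply the shoelace formula. First the cross-terms c_i = x_i·y_{i+1} − x_{i+1}·y_i:
  -96, -6, -24, -112  ⇒  2A = -238, A = -119.
Then Σ (x_i + x_{i+1})·c_i = 2516, so x̄ = 2516 / (6·(-119)) = -74/21.

-74/21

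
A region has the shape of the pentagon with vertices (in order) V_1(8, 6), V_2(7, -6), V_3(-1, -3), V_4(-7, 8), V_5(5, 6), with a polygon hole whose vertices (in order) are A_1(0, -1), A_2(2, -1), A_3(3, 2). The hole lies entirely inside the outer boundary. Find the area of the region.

Outer boundary:
Apply the shoelace (surveyor's) formula: 2A = Σ (x_i·y_{i+1} − x_{i+1}·y_i), indices taken mod 5.
Cross-terms: -90, -27, -29, -82, -18  ⇒  Σ = -246
Area = |Σ|/2 = 123.
Hole:
A_1→A_2: (0)(-1) − (2)(-1) = 2
A_2→A_3: (2)(2) − (3)(-1) = 7
A_3→A_1: (3)(-1) − (0)(2) = -3
Σ = 6
Area = |Σ|/2 = 3.
Net area = 123 − 3 = 120.

120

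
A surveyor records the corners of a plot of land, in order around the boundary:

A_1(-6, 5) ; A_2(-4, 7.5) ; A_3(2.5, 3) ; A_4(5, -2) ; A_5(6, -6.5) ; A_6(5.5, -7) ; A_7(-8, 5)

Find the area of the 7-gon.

A_1→A_2: (-6)(7.5) − (-4)(5) = -25
A_2→A_3: (-4)(3) − (2.5)(7.5) = -30.75
A_3→A_4: (2.5)(-2) − (5)(3) = -20
A_4→A_5: (5)(-6.5) − (6)(-2) = -20.5
A_5→A_6: (6)(-7) − (5.5)(-6.5) = -6.25
A_6→A_7: (5.5)(5) − (-8)(-7) = -28.5
A_7→A_1: (-8)(5) − (-6)(5) = -10
Σ = -141
Area = |Σ|/2 = 70.5.

70.5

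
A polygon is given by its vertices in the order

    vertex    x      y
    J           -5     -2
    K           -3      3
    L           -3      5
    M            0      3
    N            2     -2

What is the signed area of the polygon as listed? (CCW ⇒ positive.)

Apply Gauss's area formula: 2A = Σ (x_i·y_{i+1} − x_{i+1}·y_i), indices taken mod 5.
Σ = (-21) + (-6) + (-9) + (-6) + (-14) = -56
Signed area = Σ/2 = -28 (negative ⇒ clockwise traversal).

-28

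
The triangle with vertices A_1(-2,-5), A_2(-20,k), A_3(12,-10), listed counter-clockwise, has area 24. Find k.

-2

Write out the shoelace sum; only the two edges meeting at A_2 involve k:
2·Area = [((-2)·k − (-20)·(-5)) + ((-20)·(-10) − 12·k)] + -80
       = -14·k + 20 = 48
⇒ k = -2.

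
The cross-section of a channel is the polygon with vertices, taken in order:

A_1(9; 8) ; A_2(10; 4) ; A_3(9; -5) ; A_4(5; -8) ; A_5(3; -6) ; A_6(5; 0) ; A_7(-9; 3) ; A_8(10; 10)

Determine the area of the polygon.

134

Apply the surveyor's formula: 2A = Σ (x_i·y_{i+1} − x_{i+1}·y_i), indices taken mod 8.
A_1→A_2: (9)(4) − (10)(8) = -44
A_2→A_3: (10)(-5) − (9)(4) = -86
A_3→A_4: (9)(-8) − (5)(-5) = -47
A_4→A_5: (5)(-6) − (3)(-8) = -6
A_5→A_6: (3)(0) − (5)(-6) = 30
A_6→A_7: (5)(3) − (-9)(0) = 15
A_7→A_8: (-9)(10) − (10)(3) = -120
A_8→A_1: (10)(8) − (9)(10) = -10
Σ = -268
Area = |Σ|/2 = 134.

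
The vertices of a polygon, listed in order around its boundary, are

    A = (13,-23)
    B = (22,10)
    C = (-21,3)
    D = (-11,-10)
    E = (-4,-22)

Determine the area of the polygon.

867.5

Apply Gauss's area formula: 2A = Σ (x_i·y_{i+1} − x_{i+1}·y_i), indices taken mod 5.
Σ = (636) + (276) + (243) + (202) + (378) = 1735
Area = |Σ|/2 = 867.5.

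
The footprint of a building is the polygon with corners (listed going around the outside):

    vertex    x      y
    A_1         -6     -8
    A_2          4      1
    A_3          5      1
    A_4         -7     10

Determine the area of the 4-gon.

Apply the surveyor's formula: 2A = Σ (x_i·y_{i+1} − x_{i+1}·y_i), indices taken mod 4.
Cross-terms: 26, -1, 57, 116  ⇒  Σ = 198
Area = |Σ|/2 = 99.

99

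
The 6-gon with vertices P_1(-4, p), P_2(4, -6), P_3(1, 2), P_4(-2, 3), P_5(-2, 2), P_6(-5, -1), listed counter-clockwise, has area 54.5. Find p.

Write out the shoelace sum; only the two edges meeting at P_1 involve p:
2·Area = [((-5)·p − (-4)·(-1)) + ((-4)·(-6) − 4·p)] + 35
       = -9·p + 55 = 109
⇒ p = -6.

-6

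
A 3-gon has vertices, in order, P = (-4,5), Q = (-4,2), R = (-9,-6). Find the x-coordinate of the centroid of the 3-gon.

-17/3

Apply the shoelace (surveyor's) formula. First the cross-terms c_i = x_i·y_{i+1} − x_{i+1}·y_i:
  12, 42, -69  ⇒  2A = -15, A = -7.5.
Then Σ (x_i + x_{i+1})·c_i = 255, so x̄ = 255 / (6·(-7.5)) = -17/3.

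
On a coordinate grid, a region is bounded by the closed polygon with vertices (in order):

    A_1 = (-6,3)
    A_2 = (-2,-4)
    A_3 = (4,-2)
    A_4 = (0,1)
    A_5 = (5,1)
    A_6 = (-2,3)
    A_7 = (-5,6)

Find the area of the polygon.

Apply the shoelace (surveyor's) formula: 2A = Σ (x_i·y_{i+1} − x_{i+1}·y_i), indices taken mod 7.
Σ = (30) + (20) + (4) + (-5) + (17) + (3) + (21) = 90
Area = |Σ|/2 = 45.

45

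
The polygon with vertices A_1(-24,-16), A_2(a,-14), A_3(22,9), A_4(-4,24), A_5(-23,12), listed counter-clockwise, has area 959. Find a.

-18

Write out the shoelace sum; only the two edges meeting at A_2 involve a:
2·Area = [((-24)·(-14) − a·(-16)) + (a·9 − 22·(-14))] + 1724
       = 25·a + 2368 = 1918
⇒ a = -18.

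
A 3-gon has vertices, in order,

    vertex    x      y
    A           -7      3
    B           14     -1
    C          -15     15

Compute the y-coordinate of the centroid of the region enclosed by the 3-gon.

17/3

Apply the surveyor's formula. First the cross-terms c_i = x_i·y_{i+1} − x_{i+1}·y_i:
  -35, 195, 60  ⇒  2A = 220, A = 110.
Then Σ (y_i + y_{i+1})·c_i = 3740, so ȳ = 3740 / (6·110) = 17/3.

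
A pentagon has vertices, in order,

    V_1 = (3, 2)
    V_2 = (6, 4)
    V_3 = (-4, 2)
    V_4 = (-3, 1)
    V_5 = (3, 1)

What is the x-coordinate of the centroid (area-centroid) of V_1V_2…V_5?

20/27

Apply Gauss's area formula. First the cross-terms c_i = x_i·y_{i+1} − x_{i+1}·y_i:
  0, 28, 2, -6, 3  ⇒  2A = 27, A = 13.5.
Then Σ (x_i + x_{i+1})·c_i = 60, so x̄ = 60 / (6·13.5) = 20/27.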